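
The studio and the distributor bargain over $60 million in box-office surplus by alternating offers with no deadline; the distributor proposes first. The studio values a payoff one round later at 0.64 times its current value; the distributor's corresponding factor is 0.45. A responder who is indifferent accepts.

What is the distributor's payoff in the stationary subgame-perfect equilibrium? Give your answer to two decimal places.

30.34

When the distributor proposes, the studio accepts any offer worth at least 0.64 times what the studio would get by proposing next round; and vice versa.
This gives x = 60 − 0.64y and y = 60 − 0.45x, where x and y are each side's share when it proposes.
Hence (1 − 0.64·0.45)x = 60(1 − 0.64), i.e. 0.712·x = 21.6.
x ≈ 30.3371; the studio's share is 60 − x ≈ 29.6629.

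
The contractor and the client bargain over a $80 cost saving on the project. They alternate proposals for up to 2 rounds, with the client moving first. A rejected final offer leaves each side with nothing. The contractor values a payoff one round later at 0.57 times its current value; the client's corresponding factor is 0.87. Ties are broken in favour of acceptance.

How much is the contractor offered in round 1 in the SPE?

45.6

By backward induction:
Round 2 (the contractor proposes): the client will accept anything ≥ 0, so the contractor offers 0 and keeps 80.
Round 1 (the client proposes): the contractor can get 80 next round, worth 0.57 × 80 = 45.6 now; the client offers that and keeps 34.4.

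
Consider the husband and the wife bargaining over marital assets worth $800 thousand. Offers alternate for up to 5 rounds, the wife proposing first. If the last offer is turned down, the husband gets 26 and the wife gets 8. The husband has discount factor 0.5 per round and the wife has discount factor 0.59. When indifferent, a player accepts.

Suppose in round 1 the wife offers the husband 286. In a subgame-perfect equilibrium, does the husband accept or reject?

Accept

Work out the husband's continuation value if the offer is rejected.
Round 5 (the wife proposes): the husband gets 26 if talks fail, so the wife offers 26 and keeps 774.
Round 4 (the husband proposes): the wife can get 774 next round, worth 0.59 × 774 = 456.66 now; the husband offers that and keeps 343.34.
Round 3 (the wife proposes): the husband can get 343.34 next round, worth 0.5 × 343.34 = 171.67 now; the wife offers that and keeps 628.33.
Round 2 (the husband proposes): the wife can get 628.33 next round, worth 0.59 × 628.33 = 370.7147 now, so the husband offers 370.7147, keeping 429.2853.
So by rejecting in round 1, the husband gets 429.2853 next round, worth 0.5 × 429.2853 = 214.64265 now.
Offer 286 ≥ 214.64265, so the husband accepts.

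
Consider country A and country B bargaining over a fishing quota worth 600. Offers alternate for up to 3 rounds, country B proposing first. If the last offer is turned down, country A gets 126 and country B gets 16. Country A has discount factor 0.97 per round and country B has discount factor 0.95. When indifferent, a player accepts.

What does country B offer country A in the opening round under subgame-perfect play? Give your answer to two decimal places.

145.21

Solve by backward induction from round 3.
Round 3 (country B proposes): country A gets 126 if talks fail, so country B offers 126 and keeps 474.
Round 2 (country A proposes): country B can get 474 next round, worth 0.95 × 474 = 450.3 now; country A offers that and keeps 149.7.
Round 1 (country B proposes): country A can get 149.7 next round, worth 0.97 × 149.7 = 145.209 now. Country B offers 145.209 and keeps 600 − 145.209 = 454.791.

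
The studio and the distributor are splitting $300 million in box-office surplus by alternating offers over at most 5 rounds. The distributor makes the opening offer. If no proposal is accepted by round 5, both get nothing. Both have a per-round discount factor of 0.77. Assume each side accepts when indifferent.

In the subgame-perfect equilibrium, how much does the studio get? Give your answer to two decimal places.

84.63

Round 5 (the distributor proposes): the studio will accept anything ≥ 0, so the distributor offers 0 and keeps 300.
Round 4 (the studio proposes): the distributor can get 300 next round, worth 0.77 × 300 = 231 now, so the studio offers 231, keeping 69.
Round 3 (the distributor proposes): the studio can get 69 next round, worth 0.77 × 69 = 53.13 now. The distributor offers 53.13 and keeps 300 − 53.13 = 246.87.
Round 2 (the studio proposes): the distributor can get 246.87 next round, worth 0.77 × 246.87 = 190.0899 now, so the studio offers 190.0899, keeping 109.9101.
Round 1 (the distributor proposes): the studio can get 109.9101 next round, worth 0.77 × 109.9101 = 84.630777 now; the distributor offers that and keeps 215.369223.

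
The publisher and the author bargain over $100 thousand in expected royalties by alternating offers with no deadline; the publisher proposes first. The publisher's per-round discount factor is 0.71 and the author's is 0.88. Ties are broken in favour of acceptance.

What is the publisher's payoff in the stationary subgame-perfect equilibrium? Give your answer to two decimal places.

When the publisher proposes, the author accepts any offer worth at least 0.88 times what the author would get by proposing next round; and vice versa.
This gives x = 100 − 0.88y and y = 100 − 0.71x, where x and y are each side's share when it proposes.
Hence (1 − 0.88·0.71)x = 100(1 − 0.88), i.e. 0.3752·x = 12.
x ≈ 31.9829; the author's share is 100 − x ≈ 68.0171.

31.98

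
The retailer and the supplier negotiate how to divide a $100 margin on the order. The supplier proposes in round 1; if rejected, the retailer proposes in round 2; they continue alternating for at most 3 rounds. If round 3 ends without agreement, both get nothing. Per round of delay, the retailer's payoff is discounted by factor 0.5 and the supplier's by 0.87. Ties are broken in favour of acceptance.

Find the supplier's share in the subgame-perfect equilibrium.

Round 3 (the supplier proposes): rejection yields 0 for the retailer; the supplier offers 0 and keeps 100.
Round 2 (the retailer proposes): the supplier can get 100 next round, worth 0.87 × 100 = 87 now, so the retailer offers 87, keeping 13.
Round 1 (the supplier proposes): the retailer can get 13 next round, worth 0.5 × 13 = 6.5 now. The supplier offers 6.5 and keeps 100 − 6.5 = 93.5.

93.5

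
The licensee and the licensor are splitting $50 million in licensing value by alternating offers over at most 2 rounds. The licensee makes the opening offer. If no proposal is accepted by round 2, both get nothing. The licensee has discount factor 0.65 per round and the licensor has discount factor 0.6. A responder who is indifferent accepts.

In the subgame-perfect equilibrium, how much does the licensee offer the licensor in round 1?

30

Round 2 (the licensor proposes): the licensee will accept anything ≥ 0, so the licensor offers 0 and keeps 50.
Round 1 (the licensee proposes): the licensor can get 50 next round, worth 0.6 × 50 = 30 now, so the licensee offers 30, keeping 20.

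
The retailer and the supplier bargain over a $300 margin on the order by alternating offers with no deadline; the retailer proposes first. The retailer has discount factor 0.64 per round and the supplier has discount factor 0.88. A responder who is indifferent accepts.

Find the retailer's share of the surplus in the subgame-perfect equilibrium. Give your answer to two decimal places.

In a stationary SPE each proposer offers the other exactly their discounted continuation value.
If the retailer keeps x when proposing and the supplier keeps y when proposing, then x = 300 − 0.88y and y = 300 − 0.64x.
Solving: x = 300(1 − 0.88) / (1 − 0.64·0.88) = 36 / 0.4368 ≈ 82.4176.
The supplier gets 300 − 82.4176 ≈ 217.5824.

82.42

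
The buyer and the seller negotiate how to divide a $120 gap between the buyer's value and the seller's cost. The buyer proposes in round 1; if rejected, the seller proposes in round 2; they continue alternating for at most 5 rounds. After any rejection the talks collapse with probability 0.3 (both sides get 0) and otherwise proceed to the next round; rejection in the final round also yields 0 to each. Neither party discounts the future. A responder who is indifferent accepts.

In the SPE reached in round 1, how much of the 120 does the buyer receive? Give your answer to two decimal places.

82.45

Round 5 (the buyer proposes): the seller will accept anything ≥ 0, so the buyer offers 0 and keeps 120.
Round 4 (the seller proposes): rejecting gives the buyer an expected 0.7 × 120 = 84; the seller offers that and keeps 36.
Round 3 (the buyer proposes): rejecting gives the seller an expected 0.7 × 36 = 25.2; the buyer offers that and keeps 94.8.
Round 2 (the seller proposes): rejecting gives the buyer an expected 0.7 × 94.8 = 66.36. The seller offers 66.36 and keeps 120 − 66.36 = 53.64.
Round 1 (the buyer proposes): rejecting gives the seller an expected 0.7 × 53.64 = 37.548, so the buyer offers 37.548, keeping 82.452.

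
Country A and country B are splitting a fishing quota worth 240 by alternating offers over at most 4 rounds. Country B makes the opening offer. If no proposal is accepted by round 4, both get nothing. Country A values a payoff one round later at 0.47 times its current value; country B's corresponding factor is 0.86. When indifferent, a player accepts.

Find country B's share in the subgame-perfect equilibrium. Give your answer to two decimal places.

178.61

Round 4 (country A proposes): country B will accept anything ≥ 0, so country A offers 0 and keeps 240.
Round 3 (country B proposes): country A can get 240 next round, worth 0.47 × 240 = 112.8 now; country B offers that and keeps 127.2.
Round 2 (country A proposes): country B can get 127.2 next round, worth 0.86 × 127.2 = 109.392 now, so country A offers 109.392, keeping 130.608.
Round 1 (country B proposes): country A can get 130.608 next round, worth 0.47 × 130.608 = 61.38576 now. Country B offers 61.38576 and keeps 240 − 61.38576 = 178.61424.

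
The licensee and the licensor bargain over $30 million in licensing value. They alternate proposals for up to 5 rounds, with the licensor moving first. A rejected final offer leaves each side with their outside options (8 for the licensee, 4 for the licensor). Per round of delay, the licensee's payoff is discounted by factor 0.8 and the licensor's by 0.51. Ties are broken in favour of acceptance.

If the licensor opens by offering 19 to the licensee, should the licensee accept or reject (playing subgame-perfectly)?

Accept

Work out the licensee's continuation value if the offer is rejected.
Round 5 (the licensor proposes): the licensee gets 8 if talks fail, so the licensor offers 8 and keeps 22.
Round 4 (the licensee proposes): the licensor can get 22 next round, worth 0.51 × 22 = 11.22 now, so the licensee offers 11.22, keeping 18.78.
Round 3 (the licensor proposes): the licensee can get 18.78 next round, worth 0.8 × 18.78 = 15.024 now. The licensor offers 15.024 and keeps 30 − 15.024 = 14.976.
Round 2 (the licensee proposes): the licensor can get 14.976 next round, worth 0.51 × 14.976 = 7.63776 now. The licensee offers 7.63776 and keeps 30 − 7.63776 = 22.36224.
So by rejecting in round 1, the licensee gets 22.36224 next round, worth 0.8 × 22.36224 = 17.889792 now.
Offer 19 ≥ 17.889792, so the licensee accepts.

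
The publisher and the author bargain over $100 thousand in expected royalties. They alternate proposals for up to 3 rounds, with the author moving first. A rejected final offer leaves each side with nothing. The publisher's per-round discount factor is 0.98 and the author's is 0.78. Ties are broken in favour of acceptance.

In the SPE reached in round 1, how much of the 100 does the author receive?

Round 3 (the author proposes): the publisher will accept anything ≥ 0, so the author offers 0 and keeps 100.
Round 2 (the publisher proposes): the author can get 100 next round, worth 0.78 × 100 = 78 now; the publisher offers that and keeps 22.
Round 1 (the author proposes): the publisher can get 22 next round, worth 0.98 × 22 = 21.56 now; the author offers that and keeps 78.44.

78.44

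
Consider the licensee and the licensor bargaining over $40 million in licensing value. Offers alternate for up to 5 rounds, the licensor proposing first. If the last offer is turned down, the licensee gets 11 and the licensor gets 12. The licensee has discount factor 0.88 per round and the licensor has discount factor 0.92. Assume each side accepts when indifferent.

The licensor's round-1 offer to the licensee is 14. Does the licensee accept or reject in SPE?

Accept

Work out the licensee's continuation value if the offer is rejected.
Round 5 (the licensor proposes): the licensee gets 11 if talks fail, so the licensor offers 11 and keeps 29.
Round 4 (the licensee proposes): the licensor can get 29 next round, worth 0.92 × 29 = 26.68 now; the licensee offers that and keeps 13.32.
Round 3 (the licensor proposes): the licensee can get 13.32 next round, worth 0.88 × 13.32 = 11.7216 now. The licensor offers 11.7216 and keeps 40 − 11.7216 = 28.2784.
Round 2 (the licensee proposes): the licensor can get 28.2784 next round, worth 0.92 × 28.2784 = 26.016128 now; the licensee offers that and keeps 13.983872.
So by rejecting in round 1, the licensee gets 13.983872 next round, worth 0.88 × 13.983872 = 12.30580736 now.
Offer 14 ≥ 12.30580736, so the licensee accepts.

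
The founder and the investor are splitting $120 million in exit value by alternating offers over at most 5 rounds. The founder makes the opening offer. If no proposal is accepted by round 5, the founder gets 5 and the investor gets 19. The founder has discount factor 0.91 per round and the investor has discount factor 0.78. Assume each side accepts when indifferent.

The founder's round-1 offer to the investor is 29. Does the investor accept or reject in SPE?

Accept

Work out the investor's continuation value if the offer is rejected.
Round 5 (the founder proposes): the investor gets 19 if talks fail, so the founder offers 19 and keeps 101.
Round 4 (the investor proposes): the founder can get 101 next round, worth 0.91 × 101 = 91.91 now. The investor offers 91.91 and keeps 120 − 91.91 = 28.09.
Round 3 (the founder proposes): the investor can get 28.09 next round, worth 0.78 × 28.09 = 21.9102 now, so the founder offers 21.9102, keeping 98.0898.
Round 2 (the investor proposes): the founder can get 98.0898 next round, worth 0.91 × 98.0898 = 89.261718 now; the investor offers that and keeps 30.738282.
So by rejecting in round 1, the investor gets 30.738282 next round, worth 0.78 × 30.738282 = 23.97585996 now.
Offer 29 ≥ 23.97585996, so the investor accepts.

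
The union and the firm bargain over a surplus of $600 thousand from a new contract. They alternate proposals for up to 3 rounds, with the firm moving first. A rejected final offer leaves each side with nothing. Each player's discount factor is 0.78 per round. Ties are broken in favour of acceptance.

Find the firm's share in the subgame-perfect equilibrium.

Round 3 (the firm proposes): rejection yields 0 for the union; the firm offers 0 and keeps 600.
Round 2 (the union proposes): the firm can get 600 next round, worth 0.78 × 600 = 468 now; the union offers that and keeps 132.
Round 1 (the firm proposes): the union can get 132 next round, worth 0.78 × 132 = 102.96 now; the firm offers that and keeps 497.04.

497.04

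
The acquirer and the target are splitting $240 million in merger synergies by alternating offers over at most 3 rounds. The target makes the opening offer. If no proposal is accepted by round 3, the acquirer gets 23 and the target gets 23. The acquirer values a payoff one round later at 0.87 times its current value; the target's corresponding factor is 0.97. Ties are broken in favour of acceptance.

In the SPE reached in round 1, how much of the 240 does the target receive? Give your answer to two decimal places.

Work backward from the last round.
Round 3 (the target proposes): the acquirer gets 23 if talks fail, so the target offers 23 and keeps 217.
Round 2 (the acquirer proposes): the target can get 217 next round, worth 0.97 × 217 = 210.49 now, so the acquirer offers 210.49, keeping 29.51.
Round 1 (the target proposes): the acquirer can get 29.51 next round, worth 0.87 × 29.51 = 25.6737 now. The target offers 25.6737 and keeps 240 − 25.6737 = 214.3263.

214.33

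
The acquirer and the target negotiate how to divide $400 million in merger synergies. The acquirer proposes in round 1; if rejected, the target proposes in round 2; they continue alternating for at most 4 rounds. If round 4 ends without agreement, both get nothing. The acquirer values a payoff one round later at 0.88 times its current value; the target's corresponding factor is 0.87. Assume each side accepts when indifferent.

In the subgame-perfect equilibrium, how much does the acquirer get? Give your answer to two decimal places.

91.81

Round 4 (the target proposes): rejection yields 0 for the acquirer; the target offers 0 and keeps 400.
Round 3 (the acquirer proposes): the target can get 400 next round, worth 0.87 × 400 = 348 now, so the acquirer offers 348, keeping 52.
Round 2 (the target proposes): the acquirer can get 52 next round, worth 0.88 × 52 = 45.76 now, so the target offers 45.76, keeping 354.24.
Round 1 (the acquirer proposes): the target can get 354.24 next round, worth 0.87 × 354.24 = 308.1888 now. The acquirer offers 308.1888 and keeps 400 − 308.1888 = 91.8112.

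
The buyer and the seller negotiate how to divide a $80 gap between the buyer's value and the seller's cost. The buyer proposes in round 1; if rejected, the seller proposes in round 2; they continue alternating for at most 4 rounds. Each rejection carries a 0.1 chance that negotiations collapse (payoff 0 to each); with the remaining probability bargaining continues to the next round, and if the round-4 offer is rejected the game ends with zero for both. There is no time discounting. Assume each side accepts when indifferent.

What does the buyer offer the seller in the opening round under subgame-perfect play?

65.52

By backward induction:
Round 4 (the seller proposes): rejection yields 0 for the buyer; the seller offers 0 and keeps 80.
Round 3 (the buyer proposes): rejecting gives the seller an expected 0.9 × 80 = 72, so the buyer offers 72, keeping 8.
Round 2 (the seller proposes): rejecting gives the buyer an expected 0.9 × 8 = 7.2, so the seller offers 7.2, keeping 72.8.
Round 1 (the buyer proposes): rejecting gives the seller an expected 0.9 × 72.8 = 65.52, so the buyer offers 65.52, keeping 14.48.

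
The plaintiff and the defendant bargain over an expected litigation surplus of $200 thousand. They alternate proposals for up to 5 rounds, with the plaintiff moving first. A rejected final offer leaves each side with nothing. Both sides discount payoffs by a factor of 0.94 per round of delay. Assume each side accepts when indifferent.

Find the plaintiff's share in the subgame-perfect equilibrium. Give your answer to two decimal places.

178.75

Round 5 (the plaintiff proposes): rejection yields 0 for the defendant; the plaintiff offers 0 and keeps 200.
Round 4 (the defendant proposes): the plaintiff can get 200 next round, worth 0.94 × 200 = 188 now, so the defendant offers 188, keeping 12.
Round 3 (the plaintiff proposes): the defendant can get 12 next round, worth 0.94 × 12 = 11.28 now. The plaintiff offers 11.28 and keeps 200 − 11.28 = 188.72.
Round 2 (the defendant proposes): the plaintiff can get 188.72 next round, worth 0.94 × 188.72 = 177.3968 now. The defendant offers 177.3968 and keeps 200 − 177.3968 = 22.6032.
Round 1 (the plaintiff proposes): the defendant can get 22.6032 next round, worth 0.94 × 22.6032 = 21.247008 now; the plaintiff offers that and keeps 178.752992.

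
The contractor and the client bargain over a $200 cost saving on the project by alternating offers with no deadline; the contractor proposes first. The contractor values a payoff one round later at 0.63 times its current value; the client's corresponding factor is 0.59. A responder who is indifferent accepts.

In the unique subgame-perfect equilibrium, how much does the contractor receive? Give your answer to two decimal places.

Let x be the contractor's share when the contractor proposes and y be the client's share when the client proposes.
The client accepts iff offered ≥ 0.59·y, so x = 200 − 0.59y. Symmetrically y = 200 − 0.63x.
Substituting: x = 200 − 0.59(200 − 0.63x), giving x(1 − 0.63·0.59) = 200(1 − 0.59).
So x = 200 × 0.41 / 0.6283 ≈ 130.5109, and the client receives 200 − x ≈ 69.4891.

130.51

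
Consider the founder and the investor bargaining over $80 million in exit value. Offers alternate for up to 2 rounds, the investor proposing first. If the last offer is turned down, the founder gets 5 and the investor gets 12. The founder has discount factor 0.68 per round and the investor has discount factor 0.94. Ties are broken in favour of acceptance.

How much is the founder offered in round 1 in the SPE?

46.24

Round 2 (the founder proposes): the investor gets 12 if talks fail, so the founder offers 12 and keeps 68.
Round 1 (the investor proposes): the founder can get 68 next round, worth 0.68 × 68 = 46.24 now. The investor offers 46.24 and keeps 80 − 46.24 = 33.76.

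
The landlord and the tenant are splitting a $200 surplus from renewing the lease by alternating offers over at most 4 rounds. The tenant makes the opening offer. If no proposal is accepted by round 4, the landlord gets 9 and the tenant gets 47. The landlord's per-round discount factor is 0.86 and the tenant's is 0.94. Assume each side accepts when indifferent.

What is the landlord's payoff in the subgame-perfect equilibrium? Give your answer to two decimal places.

116.69

Round 4 (the landlord proposes): the tenant gets 47 if talks fail, so the landlord offers 47 and keeps 153.
Round 3 (the tenant proposes): the landlord can get 153 next round, worth 0.86 × 153 = 131.58 now; the tenant offers that and keeps 68.42.
Round 2 (the landlord proposes): the tenant can get 68.42 next round, worth 0.94 × 68.42 = 64.3148 now; the landlord offers that and keeps 135.6852.
Round 1 (the tenant proposes): the landlord can get 135.6852 next round, worth 0.86 × 135.6852 = 116.689272 now, so the tenant offers 116.689272, keeping 83.310728.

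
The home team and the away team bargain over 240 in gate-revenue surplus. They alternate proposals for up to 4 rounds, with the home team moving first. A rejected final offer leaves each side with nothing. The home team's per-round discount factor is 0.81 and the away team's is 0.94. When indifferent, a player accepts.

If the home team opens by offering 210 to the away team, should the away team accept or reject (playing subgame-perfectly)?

Reject

Round 4 (the away team proposes): rejection yields 0 for the home team; the away team offers 0 and keeps 240.
Round 3 (the home team proposes): the away team can get 240 next round, worth 0.94 × 240 = 225.6 now; the home team offers that and keeps 14.4.
Round 2 (the away team proposes): the home team can get 14.4 next round, worth 0.81 × 14.4 = 11.664 now. The away team offers 11.664 and keeps 240 − 11.664 = 228.336.
So by rejecting in round 1, the away team gets 228.336 next round, worth 0.94 × 228.336 = 214.63584 now.
Offer 210 < 214.63584, so the away team rejects.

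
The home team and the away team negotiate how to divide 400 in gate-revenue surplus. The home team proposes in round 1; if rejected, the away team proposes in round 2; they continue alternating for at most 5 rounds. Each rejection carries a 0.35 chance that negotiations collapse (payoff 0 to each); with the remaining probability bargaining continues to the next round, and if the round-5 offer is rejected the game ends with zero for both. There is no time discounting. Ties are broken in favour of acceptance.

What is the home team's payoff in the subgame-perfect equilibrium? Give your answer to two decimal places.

270.55

By backward induction:
Round 5 (the home team proposes): the away team will accept anything ≥ 0, so the home team offers 0 and keeps 400.
Round 4 (the away team proposes): rejecting gives the home team an expected 0.65 × 400 = 260, so the away team offers 260, keeping 140.
Round 3 (the home team proposes): rejecting gives the away team an expected 0.65 × 140 = 91. The home team offers 91 and keeps 400 − 91 = 309.
Round 2 (the away team proposes): rejecting gives the home team an expected 0.65 × 309 = 200.85, so the away team offers 200.85, keeping 199.15.
Round 1 (the home team proposes): rejecting gives the away team an expected 0.65 × 199.15 = 129.4475; the home team offers that and keeps 270.5525.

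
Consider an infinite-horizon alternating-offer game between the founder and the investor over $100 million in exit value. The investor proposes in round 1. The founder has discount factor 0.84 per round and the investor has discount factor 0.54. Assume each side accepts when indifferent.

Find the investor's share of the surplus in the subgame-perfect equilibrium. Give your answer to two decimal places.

29.28

In a stationary SPE each proposer offers the other exactly their discounted continuation value.
If the investor keeps x when proposing and the founder keeps y when proposing, then x = 100 − 0.84y and y = 100 − 0.54x.
Solving: x = 100(1 − 0.84) / (1 − 0.54·0.84) = 16 / 0.5464 ≈ 29.2826.
The founder gets 100 − 29.2826 ≈ 70.7174.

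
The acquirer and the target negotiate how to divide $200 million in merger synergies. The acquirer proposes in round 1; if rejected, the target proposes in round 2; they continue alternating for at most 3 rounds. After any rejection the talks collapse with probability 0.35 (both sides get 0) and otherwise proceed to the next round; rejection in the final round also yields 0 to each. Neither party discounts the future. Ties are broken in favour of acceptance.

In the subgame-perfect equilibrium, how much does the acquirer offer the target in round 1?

By backward induction:
Round 3 (the acquirer proposes): the target will accept anything ≥ 0, so the acquirer offers 0 and keeps 200.
Round 2 (the target proposes): rejecting gives the acquirer an expected 0.65 × 200 = 130; the target offers that and keeps 70.
Round 1 (the acquirer proposes): rejecting gives the target an expected 0.65 × 70 = 45.5, so the acquirer offers 45.5, keeping 154.5.

45.5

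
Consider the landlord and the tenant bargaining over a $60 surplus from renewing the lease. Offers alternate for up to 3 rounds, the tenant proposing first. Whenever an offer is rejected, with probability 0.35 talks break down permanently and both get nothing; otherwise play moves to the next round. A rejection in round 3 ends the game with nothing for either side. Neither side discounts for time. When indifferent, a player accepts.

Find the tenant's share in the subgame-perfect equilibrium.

46.35

Round 3 (the tenant proposes): rejection yields 0 for the landlord; the tenant offers 0 and keeps 60.
Round 2 (the landlord proposes): rejecting gives the tenant an expected 0.65 × 60 = 39; the landlord offers that and keeps 21.
Round 1 (the tenant proposes): rejecting gives the landlord an expected 0.65 × 21 = 13.65. The tenant offers 13.65 and keeps 60 − 13.65 = 46.35.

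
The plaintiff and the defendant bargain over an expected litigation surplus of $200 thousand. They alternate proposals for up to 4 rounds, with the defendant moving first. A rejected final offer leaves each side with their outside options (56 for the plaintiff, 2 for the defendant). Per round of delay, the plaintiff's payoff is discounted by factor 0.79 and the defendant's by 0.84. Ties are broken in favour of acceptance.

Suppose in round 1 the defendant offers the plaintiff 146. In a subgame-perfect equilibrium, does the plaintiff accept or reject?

Accept

Round 4 (the plaintiff proposes): the defendant gets 2 if talks fail, so the plaintiff offers 2 and keeps 198.
Round 3 (the defendant proposes): the plaintiff can get 198 next round, worth 0.79 × 198 = 156.42 now, so the defendant offers 156.42, keeping 43.58.
Round 2 (the plaintiff proposes): the defendant can get 43.58 next round, worth 0.84 × 43.58 = 36.6072 now. The plaintiff offers 36.6072 and keeps 200 − 36.6072 = 163.3928.
So by rejecting in round 1, the plaintiff gets 163.3928 next round, worth 0.79 × 163.3928 = 129.080312 now.
Offer 146 ≥ 129.080312, so the plaintiff accepts.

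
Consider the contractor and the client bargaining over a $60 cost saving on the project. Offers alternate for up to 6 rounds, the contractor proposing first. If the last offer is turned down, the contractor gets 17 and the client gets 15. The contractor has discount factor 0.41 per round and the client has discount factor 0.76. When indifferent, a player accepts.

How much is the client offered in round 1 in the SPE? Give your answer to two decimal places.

38.46

Round 6 (the client proposes): the contractor gets 17 if talks fail, so the client offers 17 and keeps 43.
Round 5 (the contractor proposes): the client can get 43 next round, worth 0.76 × 43 = 32.68 now. The contractor offers 32.68 and keeps 60 − 32.68 = 27.32.
Round 4 (the client proposes): the contractor can get 27.32 next round, worth 0.41 × 27.32 = 11.2012 now, so the client offers 11.2012, keeping 48.7988.
Round 3 (the contractor proposes): the client can get 48.7988 next round, worth 0.76 × 48.7988 = 37.087088 now; the contractor offers that and keeps 22.912912.
Round 2 (the client proposes): the contractor can get 22.912912 next round, worth 0.41 × 22.912912 = 9.39429392 now. The client offers 9.39429392 and keeps 60 − 9.39429392 = 50.60570608.
Round 1 (the contractor proposes): the client can get 50.60570608 next round, worth 0.76 × 50.60570608 = 38.4603366208 now, so the contractor offers 38.4603366208, keeping 21.5396633792.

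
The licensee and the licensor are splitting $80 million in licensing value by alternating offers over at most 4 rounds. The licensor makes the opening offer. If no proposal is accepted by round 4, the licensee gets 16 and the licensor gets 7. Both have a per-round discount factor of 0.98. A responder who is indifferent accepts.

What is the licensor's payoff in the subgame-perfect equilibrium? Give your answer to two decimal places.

Work backward from the last round.
Round 4 (the licensee proposes): the licensor gets 7 if talks fail, so the licensee offers 7 and keeps 73.
Round 3 (the licensor proposes): the licensee can get 73 next round, worth 0.98 × 73 = 71.54 now, so the licensor offers 71.54, keeping 8.46.
Round 2 (the licensee proposes): the licensor can get 8.46 next round, worth 0.98 × 8.46 = 8.2908 now, so the licensee offers 8.2908, keeping 71.7092.
Round 1 (the licensor proposes): the licensee can get 71.7092 next round, worth 0.98 × 71.7092 = 70.275016 now. The licensor offers 70.275016 and keeps 80 − 70.275016 = 9.724984.

9.72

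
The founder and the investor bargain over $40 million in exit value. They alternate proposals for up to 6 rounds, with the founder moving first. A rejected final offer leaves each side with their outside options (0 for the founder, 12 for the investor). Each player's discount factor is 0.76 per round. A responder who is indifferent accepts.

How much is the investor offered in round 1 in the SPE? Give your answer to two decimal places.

Solve by backward induction from round 6.
Round 6 (the investor proposes): rejection yields 0 for the founder; the investor offers 0 and keeps 40.
Round 5 (the founder proposes): the investor can get 40 next round, worth 0.76 × 40 = 30.4 now; the founder offers that and keeps 9.6.
Round 4 (the investor proposes): the founder can get 9.6 next round, worth 0.76 × 9.6 = 7.296 now. The investor offers 7.296 and keeps 40 − 7.296 = 32.704.
Round 3 (the founder proposes): the investor can get 32.704 next round, worth 0.76 × 32.704 = 24.85504 now; the founder offers that and keeps 15.14496.
Round 2 (the investor proposes): the founder can get 15.14496 next round, worth 0.76 × 15.14496 = 11.5101696 now; the investor offers that and keeps 28.4898304.
Round 1 (the founder proposes): the investor can get 28.4898304 next round, worth 0.76 × 28.4898304 = 21.652271104 now, so the founder offers 21.652271104, keeping 18.347728896.

21.65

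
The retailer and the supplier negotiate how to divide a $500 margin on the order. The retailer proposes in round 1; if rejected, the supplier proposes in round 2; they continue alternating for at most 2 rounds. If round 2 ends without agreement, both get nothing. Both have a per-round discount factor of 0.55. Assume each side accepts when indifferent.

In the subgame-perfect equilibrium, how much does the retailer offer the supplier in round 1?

Solve by backward induction from round 2.
Round 2 (the supplier proposes): rejection yields 0 for the retailer; the supplier offers 0 and keeps 500.
Round 1 (the retailer proposes): the supplier can get 500 next round, worth 0.55 × 500 = 275 now; the retailer offers that and keeps 225.

275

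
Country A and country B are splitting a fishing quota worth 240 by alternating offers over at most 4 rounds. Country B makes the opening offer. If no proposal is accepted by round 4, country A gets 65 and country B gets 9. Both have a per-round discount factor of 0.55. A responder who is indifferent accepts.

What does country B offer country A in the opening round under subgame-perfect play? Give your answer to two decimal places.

Solve by backward induction from round 4.
Round 4 (country A proposes): country B gets 9 if talks fail, so country A offers 9 and keeps 231.
Round 3 (country B proposes): country A can get 231 next round, worth 0.55 × 231 = 127.05 now, so country B offers 127.05, keeping 112.95.
Round 2 (country A proposes): country B can get 112.95 next round, worth 0.55 × 112.95 = 62.1225 now, so country A offers 62.1225, keeping 177.8775.
Round 1 (country B proposes): country A can get 177.8775 next round, worth 0.55 × 177.8775 = 97.832625 now, so country B offers 97.832625, keeping 142.167375.

97.83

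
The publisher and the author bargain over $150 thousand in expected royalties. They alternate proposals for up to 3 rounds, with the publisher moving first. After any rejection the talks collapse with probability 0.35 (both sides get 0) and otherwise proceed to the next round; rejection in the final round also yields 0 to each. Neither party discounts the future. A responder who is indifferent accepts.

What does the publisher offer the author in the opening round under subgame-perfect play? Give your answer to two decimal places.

34.13

Round 3 (the publisher proposes): the author will accept anything ≥ 0, so the publisher offers 0 and keeps 150.
Round 2 (the author proposes): rejecting gives the publisher an expected 0.65 × 150 = 97.5. The author offers 97.5 and keeps 150 − 97.5 = 52.5.
Round 1 (the publisher proposes): rejecting gives the author an expected 0.65 × 52.5 = 34.125; the publisher offers that and keeps 115.875.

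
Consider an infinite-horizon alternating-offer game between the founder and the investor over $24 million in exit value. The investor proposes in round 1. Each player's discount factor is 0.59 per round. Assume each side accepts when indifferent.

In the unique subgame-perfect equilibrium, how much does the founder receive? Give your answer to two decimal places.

Let x be the investor's share when the investor proposes and y be the founder's share when the founder proposes.
The founder accepts iff offered ≥ 0.59·y, so x = 24 − 0.59y. Symmetrically y = 24 − 0.59x.
Substituting: x = 24 − 0.59(24 − 0.59x), giving x(1 − 0.59·0.59) = 24(1 − 0.59).
So x = 24 × 0.41 / 0.6519 ≈ 15.0943, and the founder receives 24 − x ≈ 8.9057.

8.91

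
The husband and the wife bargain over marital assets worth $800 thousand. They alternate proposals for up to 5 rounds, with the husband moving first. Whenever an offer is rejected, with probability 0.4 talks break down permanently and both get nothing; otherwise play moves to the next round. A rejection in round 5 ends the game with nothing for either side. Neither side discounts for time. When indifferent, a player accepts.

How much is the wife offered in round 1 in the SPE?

By backward induction:
Round 5 (the husband proposes): the wife will accept anything ≥ 0, so the husband offers 0 and keeps 800.
Round 4 (the wife proposes): rejecting gives the husband an expected 0.6 × 800 = 480, so the wife offers 480, keeping 320.
Round 3 (the husband proposes): rejecting gives the wife an expected 0.6 × 320 = 192. The husband offers 192 and keeps 800 − 192 = 608.
Round 2 (the wife proposes): rejecting gives the husband an expected 0.6 × 608 = 364.8; the wife offers that and keeps 435.2.
Round 1 (the husband proposes): rejecting gives the wife an expected 0.6 × 435.2 = 261.12. The husband offers 261.12 and keeps 800 − 261.12 = 538.88.

261.12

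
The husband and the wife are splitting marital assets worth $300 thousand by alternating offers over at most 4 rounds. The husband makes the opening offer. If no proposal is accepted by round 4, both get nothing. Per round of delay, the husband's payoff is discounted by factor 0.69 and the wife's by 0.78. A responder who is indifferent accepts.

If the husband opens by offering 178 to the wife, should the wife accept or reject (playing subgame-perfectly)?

Round 4 (the wife proposes): the husband will accept anything ≥ 0, so the wife offers 0 and keeps 300.
Round 3 (the husband proposes): the wife can get 300 next round, worth 0.78 × 300 = 234 now. The husband offers 234 and keeps 300 − 234 = 66.
Round 2 (the wife proposes): the husband can get 66 next round, worth 0.69 × 66 = 45.54 now. The wife offers 45.54 and keeps 300 − 45.54 = 254.46.
So by rejecting in round 1, the wife gets 254.46 next round, worth 0.78 × 254.46 = 198.4788 now.
Offer 178 < 198.4788, so the wife rejects.

Reject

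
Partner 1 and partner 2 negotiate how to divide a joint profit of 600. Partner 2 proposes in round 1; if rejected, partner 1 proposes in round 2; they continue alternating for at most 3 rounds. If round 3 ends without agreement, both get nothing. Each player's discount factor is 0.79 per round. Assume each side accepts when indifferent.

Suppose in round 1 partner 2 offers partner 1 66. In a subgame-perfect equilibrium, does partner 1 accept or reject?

Reject

Work out partner 1's continuation value if the offer is rejected.
Round 3 (partner 2 proposes): rejection yields 0 for partner 1; partner 2 offers 0 and keeps 600.
Round 2 (partner 1 proposes): partner 2 can get 600 next round, worth 0.79 × 600 = 474 now; partner 1 offers that and keeps 126.
So by rejecting in round 1, partner 1 gets 126 next round, worth 0.79 × 126 = 99.54 now.
Offer 66 < 99.54, so partner 1 rejects.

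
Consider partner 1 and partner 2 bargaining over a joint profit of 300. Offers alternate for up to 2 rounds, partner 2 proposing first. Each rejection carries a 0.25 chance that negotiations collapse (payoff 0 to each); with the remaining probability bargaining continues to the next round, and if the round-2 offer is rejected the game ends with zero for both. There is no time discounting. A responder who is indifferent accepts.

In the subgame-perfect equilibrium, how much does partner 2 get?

75

By backward induction:
Round 2 (partner 1 proposes): rejection yields 0 for partner 2; partner 1 offers 0 and keeps 300.
Round 1 (partner 2 proposes): rejecting gives partner 1 an expected 0.75 × 300 = 225. Partner 2 offers 225 and keeps 300 − 225 = 75.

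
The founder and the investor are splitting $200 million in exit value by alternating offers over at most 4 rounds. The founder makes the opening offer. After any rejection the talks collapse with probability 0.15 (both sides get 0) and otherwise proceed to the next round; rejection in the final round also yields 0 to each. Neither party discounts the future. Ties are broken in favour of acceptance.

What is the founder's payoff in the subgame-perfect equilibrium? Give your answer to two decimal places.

51.68

Round 4 (the investor proposes): rejection yields 0 for the founder; the investor offers 0 and keeps 200.
Round 3 (the founder proposes): rejecting gives the investor an expected 0.85 × 200 = 170; the founder offers that and keeps 30.
Round 2 (the investor proposes): rejecting gives the founder an expected 0.85 × 30 = 25.5, so the investor offers 25.5, keeping 174.5.
Round 1 (the founder proposes): rejecting gives the investor an expected 0.85 × 174.5 = 148.325. The founder offers 148.325 and keeps 200 − 148.325 = 51.675.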